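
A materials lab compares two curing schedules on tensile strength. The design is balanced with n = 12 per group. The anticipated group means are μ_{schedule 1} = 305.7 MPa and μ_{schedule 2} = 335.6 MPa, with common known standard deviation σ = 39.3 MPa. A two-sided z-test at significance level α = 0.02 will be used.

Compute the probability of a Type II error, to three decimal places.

β ≈ 0.678

Standardized effect: d = |μ_{schedule 1} − μ_{schedule 2}| / σ = |305.7 − 335.6| / 39.3 = 0.7608
Noncentrality parameter: δ = d·√(n/2) = 0.7608 × √(12/2) = 1.8636
Two-sided α = 0.02 → critical value z_{0.01} = 2.326.
Power = Φ(δ − 2.326) + Φ(−δ − 2.326) = Φ(-0.463) + Φ(-4.190) = 0.3218 + 0.0000 = 0.3218.
Type II error: β = 1 − power = 1 − 0.3218 = 0.6782.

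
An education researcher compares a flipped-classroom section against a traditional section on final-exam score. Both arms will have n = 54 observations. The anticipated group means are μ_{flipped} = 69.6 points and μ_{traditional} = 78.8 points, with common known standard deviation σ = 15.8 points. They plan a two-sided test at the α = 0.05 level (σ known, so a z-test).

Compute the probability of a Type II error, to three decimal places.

β ≈ 0.143

Standardized effect: d = |μ_{flipped} − μ_{traditional}| / σ = |69.6 − 78.8| / 15.8 = 0.5823
Noncentrality parameter: δ = d·√(n/2) = 0.5823 × √(54/2) = 3.0256
Critical value for a two-sided test at α = 0.05: z_{α/2} = 1.960.
Power = Φ(δ − 1.960) + Φ(−δ − 1.960) = Φ(1.066) + Φ(-4.986) = 0.8567 + 0.0000 = 0.8567.
Type II error: β = 1 − power = 1 − 0.8567 = 0.1433.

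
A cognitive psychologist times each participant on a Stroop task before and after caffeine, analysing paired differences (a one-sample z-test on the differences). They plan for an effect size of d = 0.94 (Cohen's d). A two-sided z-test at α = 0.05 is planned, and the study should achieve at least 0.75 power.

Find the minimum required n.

n = 8

Set Φ(δ − 1.960) = 0.75; then δ − 1.960 = Φ⁻¹(0.75) = 0.674, giving δ = 2.634.
(Ignoring the negligible lower-tail rejection probability gives the usual closed-form inversion.)
δ = d·√n ⇒ n = (δ/d)² = (2.634 / 0.94)² = 7.85.
Round up to the next whole unit.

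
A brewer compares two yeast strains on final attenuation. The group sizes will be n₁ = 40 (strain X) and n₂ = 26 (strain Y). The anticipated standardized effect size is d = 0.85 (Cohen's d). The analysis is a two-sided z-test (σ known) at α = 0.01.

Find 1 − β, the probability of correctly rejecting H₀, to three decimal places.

Noncentrality parameter: δ = d / √(1/n₁ + 1/n₂) = 0.85 / √(1/40 + 1/26) = 3.3741
Critical value for a two-sided test at α = 0.01: z_{α/2} = 2.576.
Power = Φ(δ − 2.576) + Φ(−δ − 2.576) = Φ(0.798) + Φ(-5.950) = 0.7877 + 0.0000 = 0.7877.

Power ≈ 0.788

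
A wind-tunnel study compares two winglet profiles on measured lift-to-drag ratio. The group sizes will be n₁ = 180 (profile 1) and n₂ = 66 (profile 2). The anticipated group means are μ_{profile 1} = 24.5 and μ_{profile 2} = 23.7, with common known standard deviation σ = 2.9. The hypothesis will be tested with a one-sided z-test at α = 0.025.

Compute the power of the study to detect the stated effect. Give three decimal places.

Standardized effect: d = |μ_{profile 1} − μ_{profile 2}| / σ = |24.5 − 23.7| / 2.9 = 0.2759
Noncentrality parameter: δ = d / √(1/n₁ + 1/n₂) = 0.2759 / √(1/180 + 1/66) = 1.9170
Critical value for a one-sided test at α = 0.025: z_α = 1.960.
Power = P(Z > 1.960 − δ) = Φ(-0.043) = 0.4829.

Power ≈ 0.483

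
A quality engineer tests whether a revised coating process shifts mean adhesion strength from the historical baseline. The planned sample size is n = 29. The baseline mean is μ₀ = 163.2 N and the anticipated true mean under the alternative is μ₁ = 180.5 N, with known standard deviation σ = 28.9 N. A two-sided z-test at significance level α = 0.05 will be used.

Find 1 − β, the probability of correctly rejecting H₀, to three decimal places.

Power ≈ 0.897

Standardized effect: d = |μ₁ − μ₀| / σ = |180.5 − 163.2| / 28.9 = 0.5986
Noncentrality parameter: δ = d·√n = 0.5986 × √29 = 3.2236
Two-sided α = 0.05 → critical value z_{0.025} = 1.960.
Power = Φ(δ − 1.960) + Φ(−δ − 1.960) = Φ(1.264) + Φ(-5.184) = 0.8968 + 0.0000 = 0.8968.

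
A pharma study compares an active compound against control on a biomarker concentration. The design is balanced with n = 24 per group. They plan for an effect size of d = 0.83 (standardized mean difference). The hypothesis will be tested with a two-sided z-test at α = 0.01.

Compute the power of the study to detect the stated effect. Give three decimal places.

Power ≈ 0.618

Noncentrality parameter: δ = d·√(n/2) = 0.83 × √(24/2) = 2.8752
Two-sided α = 0.01 → critical value z_{0.005} = 2.576.
Power = Φ(δ − 2.576) + Φ(−δ − 2.576) = Φ(0.299) + Φ(-5.451) = 0.6177 + 0.0000 = 0.6177.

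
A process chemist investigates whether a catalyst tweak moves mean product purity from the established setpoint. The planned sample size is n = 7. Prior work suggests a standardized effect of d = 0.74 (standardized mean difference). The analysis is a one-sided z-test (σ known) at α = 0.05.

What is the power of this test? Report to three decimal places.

Power ≈ 0.623

Noncentrality parameter: δ = d·√n = 0.74 × √7 = 1.9579
One-sided α = 0.05 → critical value z_{0.05} = 1.645.
Power = P(Z > 1.645 − δ) = Φ(0.313) = 0.6229.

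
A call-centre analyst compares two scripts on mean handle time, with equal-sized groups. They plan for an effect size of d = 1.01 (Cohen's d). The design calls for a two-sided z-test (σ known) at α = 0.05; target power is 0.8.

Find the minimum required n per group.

n = 16 per group

For power 0.8 need Φ(δ − z_{0.025}) = 0.8, so δ = z_{0.025} + z_{0.20} = 1.960 + 0.842 = 2.802.
(Ignoring the negligible lower-tail rejection probability gives the usual closed-form inversion.)
δ = d·√(n/2) ⇒ n = 2(δ/d)² = 2 × (2.802 / 1.01)² = 15.39.
Rounding up, n = 16 per group.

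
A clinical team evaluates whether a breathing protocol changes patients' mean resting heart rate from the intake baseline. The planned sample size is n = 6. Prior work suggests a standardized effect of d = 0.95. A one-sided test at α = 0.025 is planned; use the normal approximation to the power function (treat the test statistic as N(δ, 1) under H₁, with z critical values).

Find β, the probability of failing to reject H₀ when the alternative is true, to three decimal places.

β ≈ 0.357

Noncentrality parameter: δ = d·√n = 0.95 × √6 = 2.3270
One-sided α = 0.025 → critical value z_{0.025} = 1.960.
Power = Φ(δ − 1.960) = Φ(0.367) = 0.6432.
Type II error: β = 1 − power = 1 − 0.6432 = 0.3568.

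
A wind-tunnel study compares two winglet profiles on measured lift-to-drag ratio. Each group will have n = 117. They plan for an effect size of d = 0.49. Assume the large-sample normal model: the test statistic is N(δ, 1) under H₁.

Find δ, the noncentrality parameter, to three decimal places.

δ ≈ 3.748

δ = d·√(n/2) = 0.49 × √(117/2) = 3.7478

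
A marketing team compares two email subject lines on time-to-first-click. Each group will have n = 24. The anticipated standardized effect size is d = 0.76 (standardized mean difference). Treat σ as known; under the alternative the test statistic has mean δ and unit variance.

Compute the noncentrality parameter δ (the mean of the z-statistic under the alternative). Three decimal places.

The noncentrality parameter scales effect size by the design's sample-size factor: δ = d·√(n/2) = 0.76 × √(24/2) = 2.6327

δ ≈ 2.633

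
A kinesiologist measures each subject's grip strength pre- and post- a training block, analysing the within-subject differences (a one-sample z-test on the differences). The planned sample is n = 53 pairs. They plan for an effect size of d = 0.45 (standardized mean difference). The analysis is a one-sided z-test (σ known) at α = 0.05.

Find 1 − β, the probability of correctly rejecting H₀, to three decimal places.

Power ≈ 0.949

Noncentrality parameter: δ = d·√n = 0.45 × √53 = 3.2760
Critical value for a one-sided test at α = 0.05: z_α = 1.645.
Power = P(Z > 1.645 − δ) = Φ(1.631) = 0.9486.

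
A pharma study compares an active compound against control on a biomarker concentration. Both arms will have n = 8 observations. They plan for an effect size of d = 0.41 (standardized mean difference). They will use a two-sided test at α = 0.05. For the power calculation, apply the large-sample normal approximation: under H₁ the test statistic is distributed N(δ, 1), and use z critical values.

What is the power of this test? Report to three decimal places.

Power ≈ 0.130

Noncentrality parameter: δ = d·√(n/2) = 0.41 × √(8/2) = 0.8200
Critical value for a two-sided test at α = 0.05: z_{α/2} = 1.960.
Power = Φ(δ − 1.960) + Φ(−δ − 1.960) = Φ(-1.140) + Φ(-2.780) = 0.1272 + 0.0027 = 0.1299.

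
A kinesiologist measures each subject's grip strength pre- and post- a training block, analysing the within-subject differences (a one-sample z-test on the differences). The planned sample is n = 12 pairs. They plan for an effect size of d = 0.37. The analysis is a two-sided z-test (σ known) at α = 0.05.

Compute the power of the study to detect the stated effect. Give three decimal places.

Power ≈ 0.249

Noncentrality parameter: δ = d·√n = 0.37 × √12 = 1.2817
Critical value for a two-sided test at α = 0.05: z_{α/2} = 1.960.
Power = Φ(δ − 1.960) + Φ(−δ − 1.960) = Φ(-0.678) + Φ(-3.242) = 0.2488 + 0.0006 = 0.2494.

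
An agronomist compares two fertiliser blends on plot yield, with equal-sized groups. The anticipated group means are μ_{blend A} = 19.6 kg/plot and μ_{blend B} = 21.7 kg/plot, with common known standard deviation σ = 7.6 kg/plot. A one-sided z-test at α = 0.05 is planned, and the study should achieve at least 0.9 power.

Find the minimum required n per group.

Standardized effect: d = |μ_{blend A} − μ_{blend B}| / σ = |19.6 − 21.7| / 7.6 = 0.2763
For power 0.9 need Φ(δ − z_{0.05}) = 0.9, so δ = z_{0.05} + z_{0.10} = 1.645 + 1.282 = 2.926.
δ = d·√(n/2) ⇒ n = 2(δ/d)² = 2 × (2.926 / 0.2763)² = 224.33.
Rounding up, n = 225 per group.

n = 225 per group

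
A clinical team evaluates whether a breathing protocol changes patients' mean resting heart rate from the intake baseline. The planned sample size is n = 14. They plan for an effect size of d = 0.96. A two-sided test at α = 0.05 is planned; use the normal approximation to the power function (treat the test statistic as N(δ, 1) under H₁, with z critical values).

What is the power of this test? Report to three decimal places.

Noncentrality parameter: δ = d·√n = 0.96 × √14 = 3.5920
Two-sided α = 0.05 → critical value z_{0.025} = 1.960.
Power = Φ(δ − 1.960) + Φ(−δ − 1.960) = Φ(1.632) + Φ(-5.552) = 0.9487 + 0.0000 = 0.9487.

Power ≈ 0.949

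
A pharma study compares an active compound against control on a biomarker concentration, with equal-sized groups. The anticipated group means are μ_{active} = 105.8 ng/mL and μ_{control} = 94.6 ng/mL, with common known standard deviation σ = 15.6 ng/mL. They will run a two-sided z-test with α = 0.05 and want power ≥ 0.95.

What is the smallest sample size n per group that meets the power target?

n = 51 per group

Standardized effect: d = |μ_{active} − μ_{control}| / σ = |105.8 − 94.6| / 15.6 = 0.7179
For power 0.95 need Φ(δ − z_{0.025}) = 0.95, so δ = z_{0.025} + z_{0.05} = 1.960 + 1.645 = 3.605.
(For δ > 0 the lower-tail rejection region contributes negligibly to power, so the one-term inversion is standard.)
δ = d·√(n/2) ⇒ n = 2(δ/d)² = 2 × (3.605 / 0.7179)² = 50.42.
Rounding up, n = 51 per group.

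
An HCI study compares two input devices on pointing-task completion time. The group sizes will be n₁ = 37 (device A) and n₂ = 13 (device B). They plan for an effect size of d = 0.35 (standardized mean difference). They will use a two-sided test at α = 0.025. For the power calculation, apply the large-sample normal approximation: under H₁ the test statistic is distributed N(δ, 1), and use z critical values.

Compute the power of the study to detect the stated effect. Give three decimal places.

Power ≈ 0.124

Noncentrality parameter: δ = d / √(1/n₁ + 1/n₂) = 0.35 / √(1/37 + 1/13) = 1.0856
Critical value for a two-sided test at α = 0.025: z_{α/2} = 2.241.
Power = Φ(δ − 2.241) + Φ(−δ − 2.241) = Φ(-1.156) + Φ(-3.327) = 0.1239 + 0.0004 = 0.1243.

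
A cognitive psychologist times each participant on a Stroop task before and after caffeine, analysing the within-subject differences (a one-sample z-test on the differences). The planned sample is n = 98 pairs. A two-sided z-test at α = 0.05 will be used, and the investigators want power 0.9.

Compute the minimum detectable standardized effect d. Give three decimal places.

d ≈ 0.327

Required noncentrality: δ = z_{0.025} + z_{0.10} = 1.960 + 1.282 = 3.242.
(Lower-tail contribution to power is negligible for δ > 0.)
δ = d·√n ⇒ d = δ/√n = 3.242/√98 = 0.3274.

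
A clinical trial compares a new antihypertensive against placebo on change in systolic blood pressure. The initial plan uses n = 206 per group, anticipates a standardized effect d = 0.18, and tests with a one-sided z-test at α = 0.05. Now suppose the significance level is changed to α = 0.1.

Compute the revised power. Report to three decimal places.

δ = d·√(n/2) = 0.18 × √(206/2) = 1.8268 (unchanged). New critical value: z_{0.1} = 1.282.
Revised power = P(Z > 1.282 − δ) = Φ(0.545) = 0.7072.

Power ≈ 0.707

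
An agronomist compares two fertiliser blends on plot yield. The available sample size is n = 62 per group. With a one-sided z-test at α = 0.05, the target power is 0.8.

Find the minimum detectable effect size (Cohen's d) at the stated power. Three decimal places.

d ≈ 0.447

Required noncentrality: δ = z_{0.05} + z_{0.20} = 1.645 + 0.842 = 2.486.
δ = d·√(n/2) ⇒ d = δ/√(n/2) = 2.486/√(62/2) = 0.4466.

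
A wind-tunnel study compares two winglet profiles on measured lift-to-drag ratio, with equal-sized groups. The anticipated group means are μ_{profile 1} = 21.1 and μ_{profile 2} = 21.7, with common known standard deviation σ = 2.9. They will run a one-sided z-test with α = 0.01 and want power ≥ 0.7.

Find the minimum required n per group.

Standardized effect: d = |μ_{profile 1} − μ_{profile 2}| / σ = |21.1 − 21.7| / 2.9 = 0.2069
Set Φ(δ − 2.326) = 0.7; then δ − 2.326 = Φ⁻¹(0.7) = 0.524, giving δ = 2.851.
δ = d·√(n/2) ⇒ n = 2(δ/d)² = 2 × (2.851 / 0.2069)² = 379.70.
Rounding up, n = 380 per group.

n = 380 per group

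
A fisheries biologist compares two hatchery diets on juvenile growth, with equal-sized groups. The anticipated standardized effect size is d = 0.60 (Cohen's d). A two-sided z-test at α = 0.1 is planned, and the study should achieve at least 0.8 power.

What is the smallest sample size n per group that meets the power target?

n = 35 per group

For power 0.8 need Φ(δ − z_{0.05}) = 0.8, so δ = z_{0.05} + z_{0.20} = 1.645 + 0.842 = 2.486.
(Ignoring the negligible lower-tail rejection probability gives the usual closed-form inversion.)
δ = d·√(n/2) ⇒ n = 2(δ/d)² = 2 × (2.486 / 0.60)² = 34.35.
Rounding up, n = 35 per group.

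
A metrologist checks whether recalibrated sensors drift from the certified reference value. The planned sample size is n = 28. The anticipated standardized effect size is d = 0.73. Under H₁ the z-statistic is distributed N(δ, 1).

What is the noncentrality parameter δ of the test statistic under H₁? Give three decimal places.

δ ≈ 3.863

The noncentrality parameter scales effect size by the design's sample-size factor: δ = d·√n = 0.73 × √28 = 3.8628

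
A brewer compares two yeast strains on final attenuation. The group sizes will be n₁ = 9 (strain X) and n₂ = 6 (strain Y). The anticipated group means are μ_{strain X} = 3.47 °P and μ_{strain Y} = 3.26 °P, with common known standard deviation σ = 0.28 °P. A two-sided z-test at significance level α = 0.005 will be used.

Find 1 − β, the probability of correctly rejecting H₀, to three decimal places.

Power ≈ 0.083

Standardized effect: d = |μ_{strain X} − μ_{strain Y}| / σ = |3.47 − 3.26| / 0.28 = 0.7500
Noncentrality parameter: δ = d / √(1/n₁ + 1/n₂) = 0.7500 / √(1/9 + 1/6) = 1.4230
Critical value for a two-sided test at α = 0.005: z_{α/2} = 2.807.
Power = Φ(δ − 2.807) + Φ(−δ − 2.807) = Φ(-1.384) + Φ(-4.230) = 0.0832 + 0.0000 = 0.0832.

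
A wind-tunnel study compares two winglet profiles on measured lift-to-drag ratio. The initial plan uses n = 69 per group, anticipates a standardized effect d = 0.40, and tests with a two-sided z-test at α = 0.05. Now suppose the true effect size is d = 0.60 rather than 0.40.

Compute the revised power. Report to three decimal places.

Power ≈ 0.941

With d = 0.60: δ = d·√(n/2) = 0.60 × √(69/2) = 3.5242. Critical value z_{0.025} = 1.960.
Revised power = Φ(δ − 1.960) + Φ(−δ − 1.960) = Φ(1.564) + Φ(-5.484) = 0.9411 + 0.0000 = 0.9411.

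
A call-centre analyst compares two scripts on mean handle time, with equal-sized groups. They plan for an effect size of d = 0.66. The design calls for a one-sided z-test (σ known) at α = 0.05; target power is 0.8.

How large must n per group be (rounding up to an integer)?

For power 0.8 need Φ(δ − z_{0.05}) = 0.8, so δ = z_{0.05} + z_{0.20} = 1.645 + 0.842 = 2.486.
δ = d·√(n/2) ⇒ n = 2(δ/d)² = 2 × (2.486 / 0.66)² = 28.39.
Round up to the next whole unit.

n = 29 per group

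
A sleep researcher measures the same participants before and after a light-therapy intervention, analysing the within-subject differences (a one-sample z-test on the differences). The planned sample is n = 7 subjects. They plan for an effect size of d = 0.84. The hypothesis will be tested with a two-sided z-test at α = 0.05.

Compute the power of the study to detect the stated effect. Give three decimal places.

Power ≈ 0.604

Noncentrality parameter: δ = d·√n = 0.84 × √7 = 2.2224
Two-sided α = 0.05 → critical value z_{0.025} = 1.960.
Power = Φ(δ − 1.960) + Φ(−δ − 1.960) = Φ(0.262) + Φ(-4.182) = 0.6035 + 0.0000 = 0.6035.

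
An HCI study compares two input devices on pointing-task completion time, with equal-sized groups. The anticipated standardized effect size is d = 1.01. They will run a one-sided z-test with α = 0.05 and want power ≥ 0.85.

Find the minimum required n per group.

n = 15 per group

For power 0.85 need Φ(δ − z_{0.05}) = 0.85, so δ = z_{0.05} + z_{0.15} = 1.645 + 1.036 = 2.681.
δ = d·√(n/2) ⇒ n = 2(δ/d)² = 2 × (2.681 / 1.01)² = 14.10.
Rounding up, n = 15 per group.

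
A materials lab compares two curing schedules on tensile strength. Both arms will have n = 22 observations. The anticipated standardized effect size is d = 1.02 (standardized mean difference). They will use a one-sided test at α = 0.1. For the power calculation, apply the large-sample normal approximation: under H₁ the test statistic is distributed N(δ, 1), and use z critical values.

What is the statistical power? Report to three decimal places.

Noncentrality parameter: δ = d·√(n/2) = 1.02 × √(22/2) = 3.3830
Critical value for a one-sided test at α = 0.1: z_α = 1.282.
Power = Φ(δ − 1.282) = Φ(2.101) = 0.9822.

Power ≈ 0.982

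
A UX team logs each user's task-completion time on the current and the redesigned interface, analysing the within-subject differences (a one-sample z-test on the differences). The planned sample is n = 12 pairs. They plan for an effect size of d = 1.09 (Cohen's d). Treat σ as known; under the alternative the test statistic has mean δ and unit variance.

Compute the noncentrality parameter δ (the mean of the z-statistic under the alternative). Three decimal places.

δ ≈ 3.776

The noncentrality parameter scales effect size by the design's sample-size factor: δ = d·√n = 1.09 × √12 = 3.7759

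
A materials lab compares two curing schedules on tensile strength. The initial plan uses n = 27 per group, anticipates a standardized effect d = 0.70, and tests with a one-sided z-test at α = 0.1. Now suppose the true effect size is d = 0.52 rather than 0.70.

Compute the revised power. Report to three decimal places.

With d = 0.52: δ = d·√(n/2) = 0.52 × √(27/2) = 1.9106. Critical value z_{0.1} = 1.282.
Revised power = Φ(δ − 1.282) = Φ(0.629) = 0.7353.

Power ≈ 0.735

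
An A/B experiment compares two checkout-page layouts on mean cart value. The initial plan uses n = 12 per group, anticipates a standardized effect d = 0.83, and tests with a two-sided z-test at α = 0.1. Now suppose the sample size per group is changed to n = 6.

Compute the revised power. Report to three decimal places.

Power ≈ 0.419

With n = 6 per group: δ = d·√(n/2) = 0.83 × √(6/2) = 1.4376. Critical value z_{0.05} = 1.645.
Revised power = Φ(δ − 1.645) + Φ(−δ − 1.645) = Φ(-0.207) + Φ(-3.082) = 0.4179 + 0.0010 = 0.4189.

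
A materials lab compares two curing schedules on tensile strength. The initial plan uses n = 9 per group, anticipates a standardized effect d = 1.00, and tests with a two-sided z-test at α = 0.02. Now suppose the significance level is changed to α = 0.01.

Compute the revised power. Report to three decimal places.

Power ≈ 0.325

δ = d·√(n/2) = 1.00 × √(9/2) = 2.1213 (unchanged). New critical value: z_{0.005} = 2.576.
Revised power = Φ(δ − 2.576) + Φ(−δ − 2.576) = Φ(-0.455) + Φ(-4.697) = 0.3247 + 0.0000 = 0.3247.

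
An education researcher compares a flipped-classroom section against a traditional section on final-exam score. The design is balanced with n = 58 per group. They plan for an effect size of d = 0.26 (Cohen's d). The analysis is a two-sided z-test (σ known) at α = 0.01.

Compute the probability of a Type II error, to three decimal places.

β ≈ 0.880

Noncentrality parameter: δ = d·√(n/2) = 0.26 × √(58/2) = 1.4001
Two-sided α = 0.01 → critical value z_{0.005} = 2.576.
Power = Φ(δ − 2.576) + Φ(−δ − 2.576) = Φ(-1.176) + Φ(-3.976) = 0.1199 + 0.0000 = 0.1199.
Type II error: β = 1 − power = 1 − 0.1199 = 0.8801.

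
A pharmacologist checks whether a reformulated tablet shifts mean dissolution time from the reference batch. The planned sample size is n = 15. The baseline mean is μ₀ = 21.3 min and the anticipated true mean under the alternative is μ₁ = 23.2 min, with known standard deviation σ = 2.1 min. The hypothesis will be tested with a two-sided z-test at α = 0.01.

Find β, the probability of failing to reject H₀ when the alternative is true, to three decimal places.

β ≈ 0.177

Standardized effect: d = |μ₁ − μ₀| / σ = |23.2 − 21.3| / 2.1 = 0.9048
Noncentrality parameter: δ = d·√n = 0.9048 × √15 = 3.5041
Two-sided α = 0.01 → critical value z_{0.005} = 2.576.
Power = Φ(δ − 2.576) + Φ(−δ − 2.576) = Φ(0.928) + Φ(-6.080) = 0.8234 + 0.0000 = 0.8234.
Type II error: β = 1 − power = 1 − 0.8234 = 0.1766.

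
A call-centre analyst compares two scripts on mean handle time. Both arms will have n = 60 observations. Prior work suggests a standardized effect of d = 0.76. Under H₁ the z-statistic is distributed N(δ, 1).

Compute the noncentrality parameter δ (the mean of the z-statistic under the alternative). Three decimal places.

δ ≈ 4.163

The noncentrality parameter scales effect size by the design's sample-size factor: δ = d·√(n/2) = 0.76 × √(60/2) = 4.1627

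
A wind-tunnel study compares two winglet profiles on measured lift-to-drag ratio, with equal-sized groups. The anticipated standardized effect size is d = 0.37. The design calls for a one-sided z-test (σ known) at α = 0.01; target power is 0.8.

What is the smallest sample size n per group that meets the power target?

Set Φ(δ − 2.326) = 0.8; then δ − 2.326 = Φ⁻¹(0.8) = 0.842, giving δ = 3.168.
δ = d·√(n/2) ⇒ n = 2(δ/d)² = 2 × (3.168 / 0.37)² = 146.62.
Rounding up, n = 147 per group.

n = 147 per group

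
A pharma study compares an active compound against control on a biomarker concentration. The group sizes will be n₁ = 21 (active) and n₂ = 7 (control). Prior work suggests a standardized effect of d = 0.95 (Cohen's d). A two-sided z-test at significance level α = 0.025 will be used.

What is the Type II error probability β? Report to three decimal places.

Noncentrality parameter: δ = d / √(1/n₁ + 1/n₂) = 0.95 / √(1/21 + 1/7) = 2.1767
Critical value for a two-sided test at α = 0.025: z_{α/2} = 2.241.
Power = Φ(δ − 2.241) + Φ(−δ − 2.241) = Φ(-0.065) + Φ(-4.418) = 0.4742 + 0.0000 = 0.4742.
Type II error: β = 1 − power = 1 − 0.4742 = 0.5258.

β ≈ 0.526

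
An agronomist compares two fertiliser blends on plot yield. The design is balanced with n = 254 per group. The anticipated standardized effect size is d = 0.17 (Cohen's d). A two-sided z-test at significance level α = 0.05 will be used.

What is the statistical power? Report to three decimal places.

Power ≈ 0.482

Noncentrality parameter: δ = d·√(n/2) = 0.17 × √(254/2) = 1.9158
Two-sided α = 0.05 → critical value z_{0.025} = 1.960.
Power = Φ(δ − 1.960) + Φ(−δ − 1.960) = Φ(-0.044) + Φ(-3.876) = 0.4824 + 0.0001 = 0.4824.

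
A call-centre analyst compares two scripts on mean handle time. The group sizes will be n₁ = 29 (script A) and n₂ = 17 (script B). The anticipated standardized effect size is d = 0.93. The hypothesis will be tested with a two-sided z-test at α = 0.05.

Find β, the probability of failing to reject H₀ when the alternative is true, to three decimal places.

β ≈ 0.139

Noncentrality parameter: δ = d / √(1/n₁ + 1/n₂) = 0.93 / √(1/29 + 1/17) = 3.0446
Critical value for a two-sided test at α = 0.05: z_{α/2} = 1.960.
Power = Φ(δ − 1.960) + Φ(−δ − 1.960) = Φ(1.085) + Φ(-5.005) = 0.8610 + 0.0000 = 0.8610.
Type II error: β = 1 − power = 1 − 0.8610 = 0.1390.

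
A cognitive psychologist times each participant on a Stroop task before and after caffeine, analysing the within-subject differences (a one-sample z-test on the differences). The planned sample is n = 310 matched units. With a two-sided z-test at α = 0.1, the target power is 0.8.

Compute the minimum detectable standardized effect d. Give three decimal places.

d ≈ 0.141

Need Φ(δ − 1.645) = 0.8, so δ = 1.645 + 0.842 = 2.486.
(The second rejection-region term Φ(−δ − z_{α/2}) is negligible and dropped.)
δ = d·√n ⇒ d = δ/√n = 2.486/√310 = 0.1412.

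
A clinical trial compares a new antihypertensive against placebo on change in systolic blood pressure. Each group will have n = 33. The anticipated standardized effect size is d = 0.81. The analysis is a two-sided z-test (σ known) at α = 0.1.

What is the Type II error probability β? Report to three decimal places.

β ≈ 0.050

Noncentrality parameter: δ = d·√(n/2) = 0.81 × √(33/2) = 3.2902
Two-sided α = 0.1 → critical value z_{0.05} = 1.645.
Power = Φ(δ − 1.645) + Φ(−δ − 1.645) = Φ(1.645) + Φ(-4.935) = 0.9501 + 0.0000 = 0.9501.
Type II error: β = 1 − power = 1 − 0.9501 = 0.0499.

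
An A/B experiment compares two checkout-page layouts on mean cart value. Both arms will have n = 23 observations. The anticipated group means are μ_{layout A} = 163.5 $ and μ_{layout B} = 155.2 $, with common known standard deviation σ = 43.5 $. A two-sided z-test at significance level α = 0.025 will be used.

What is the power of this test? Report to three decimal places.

Power ≈ 0.057

Standardized effect: d = |μ_{layout A} − μ_{layout B}| / σ = |163.5 − 155.2| / 43.5 = 0.1908
Noncentrality parameter: δ = d·√(n/2) = 0.1908 × √(23/2) = 0.6470
Two-sided α = 0.025 → critical value z_{0.0125} = 2.241.
Power = Φ(δ − 2.241) + Φ(−δ − 2.241) = Φ(-1.594) + Φ(-2.888) = 0.0554 + 0.0019 = 0.0574.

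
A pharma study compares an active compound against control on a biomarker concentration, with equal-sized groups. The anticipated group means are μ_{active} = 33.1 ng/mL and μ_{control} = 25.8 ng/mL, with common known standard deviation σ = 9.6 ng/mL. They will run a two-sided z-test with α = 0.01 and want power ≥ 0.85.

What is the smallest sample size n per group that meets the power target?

Standardized effect: d = |μ_{active} − μ_{control}| / σ = |33.1 − 25.8| / 9.6 = 0.7604
For power 0.85 need Φ(δ − z_{0.005}) = 0.85, so δ = z_{0.005} + z_{0.15} = 2.576 + 1.036 = 3.612.
(Ignoring the negligible lower-tail rejection probability gives the usual closed-form inversion.)
δ = d·√(n/2) ⇒ n = 2(δ/d)² = 2 × (3.612 / 0.7604)² = 45.13.
Round up to the next whole unit.

n = 46 per group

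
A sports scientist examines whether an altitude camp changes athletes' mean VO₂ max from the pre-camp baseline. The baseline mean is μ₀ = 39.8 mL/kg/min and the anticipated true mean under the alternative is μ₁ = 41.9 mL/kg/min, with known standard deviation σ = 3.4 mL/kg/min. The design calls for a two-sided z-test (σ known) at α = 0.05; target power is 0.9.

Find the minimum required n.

n = 28

Standardized effect: d = |μ₁ − μ₀| / σ = |41.9 − 39.8| / 3.4 = 0.6176
Set Φ(δ − 1.960) = 0.9; then δ − 1.960 = Φ⁻¹(0.9) = 1.282, giving δ = 3.242.
(Ignoring the negligible lower-tail rejection probability gives the usual closed-form inversion.)
δ = d·√n ⇒ n = (δ/d)² = (3.242 / 0.6176)² = 27.54.
Rounding up, n = 28.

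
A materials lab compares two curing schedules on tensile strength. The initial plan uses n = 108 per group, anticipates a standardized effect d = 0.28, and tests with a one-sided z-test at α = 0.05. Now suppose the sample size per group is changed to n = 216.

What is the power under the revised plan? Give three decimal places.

Power ≈ 0.897

With n = 216 per group: δ = d·√(n/2) = 0.28 × √(216/2) = 2.9098. Critical value z_{0.05} = 1.645.
Revised power = Φ(δ − 1.645) = Φ(1.265) = 0.8971.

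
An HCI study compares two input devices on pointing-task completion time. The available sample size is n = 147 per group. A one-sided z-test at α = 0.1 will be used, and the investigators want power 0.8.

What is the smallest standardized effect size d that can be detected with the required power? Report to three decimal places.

Required noncentrality: δ = z_{0.1} + z_{0.20} = 1.282 + 0.842 = 2.123.
δ = d·√(n/2) ⇒ d = δ/√(n/2) = 2.123/√(147/2) = 0.2477.

d ≈ 0.248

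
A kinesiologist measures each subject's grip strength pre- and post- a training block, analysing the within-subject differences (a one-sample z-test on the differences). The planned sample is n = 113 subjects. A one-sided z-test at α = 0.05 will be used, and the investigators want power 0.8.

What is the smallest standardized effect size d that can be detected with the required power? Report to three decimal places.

Required noncentrality: δ = z_{0.05} + z_{0.20} = 1.645 + 0.842 = 2.486.
δ = d·√n ⇒ d = δ/√n = 2.486/√113 = 0.2339.

d ≈ 0.234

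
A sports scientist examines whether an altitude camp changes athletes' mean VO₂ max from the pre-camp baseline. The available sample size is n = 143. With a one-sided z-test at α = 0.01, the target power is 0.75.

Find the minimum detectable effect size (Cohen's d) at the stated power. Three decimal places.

d ≈ 0.251

Need Φ(δ − 2.326) = 0.75, so δ = 2.326 + 0.674 = 3.001.
δ = d·√n ⇒ d = δ/√n = 3.001/√143 = 0.2509.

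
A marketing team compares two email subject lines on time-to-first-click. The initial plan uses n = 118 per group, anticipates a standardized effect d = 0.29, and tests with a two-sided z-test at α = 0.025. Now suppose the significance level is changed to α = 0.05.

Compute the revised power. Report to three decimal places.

Power ≈ 0.605

δ = d·√(n/2) = 0.29 × √(118/2) = 2.2275 (unchanged). New critical value: z_{0.025} = 1.960.
Revised power = Φ(δ − 1.960) + Φ(−δ − 1.960) = Φ(0.268) + Φ(-4.187) = 0.6055 + 0.0000 = 0.6055.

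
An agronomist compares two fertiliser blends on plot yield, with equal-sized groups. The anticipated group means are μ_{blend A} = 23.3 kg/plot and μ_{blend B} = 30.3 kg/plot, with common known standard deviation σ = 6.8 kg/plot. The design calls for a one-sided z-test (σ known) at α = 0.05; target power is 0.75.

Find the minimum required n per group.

n = 11 per group

Standardized effect: d = |μ_{blend A} − μ_{blend B}| / σ = |23.3 − 30.3| / 6.8 = 1.0294
For power 0.75 need Φ(δ − z_{0.05}) = 0.75, so δ = z_{0.05} + z_{0.25} = 1.645 + 0.674 = 2.319.
δ = d·√(n/2) ⇒ n = 2(δ/d)² = 2 × (2.319 / 1.0294)² = 10.15.
Round up to the next whole unit.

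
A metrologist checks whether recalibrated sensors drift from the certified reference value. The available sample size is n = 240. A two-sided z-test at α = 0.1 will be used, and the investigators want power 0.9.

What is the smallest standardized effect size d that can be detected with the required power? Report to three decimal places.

d ≈ 0.189

Need Φ(δ − 1.645) = 0.9, so δ = 1.645 + 1.282 = 2.926.
(Lower-tail contribution to power is negligible for δ > 0.)
δ = d·√n ⇒ d = δ/√n = 2.926/√240 = 0.1889.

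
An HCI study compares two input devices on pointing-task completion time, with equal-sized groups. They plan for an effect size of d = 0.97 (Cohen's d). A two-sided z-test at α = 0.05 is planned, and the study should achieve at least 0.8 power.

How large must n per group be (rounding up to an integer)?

Set Φ(δ − 1.960) = 0.8; then δ − 1.960 = Φ⁻¹(0.8) = 0.842, giving δ = 2.802.
(For δ > 0 the lower-tail rejection region contributes negligibly to power, so the one-term inversion is standard.)
δ = d·√(n/2) ⇒ n = 2(δ/d)² = 2 × (2.802 / 0.97)² = 16.68.
Round up to the next whole unit.

n = 17 per group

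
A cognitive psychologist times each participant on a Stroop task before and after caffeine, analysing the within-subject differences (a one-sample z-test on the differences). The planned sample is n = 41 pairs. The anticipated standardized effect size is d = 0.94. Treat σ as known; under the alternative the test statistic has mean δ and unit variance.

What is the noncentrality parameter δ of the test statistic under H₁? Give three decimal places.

δ ≈ 6.019

The noncentrality parameter scales effect size by the design's sample-size factor: δ = d·√n = 0.94 × √41 = 6.0189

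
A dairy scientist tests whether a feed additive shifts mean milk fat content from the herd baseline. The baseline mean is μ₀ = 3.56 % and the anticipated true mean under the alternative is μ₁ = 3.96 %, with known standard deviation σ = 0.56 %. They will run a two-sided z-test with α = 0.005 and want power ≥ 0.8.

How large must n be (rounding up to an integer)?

n = 27

Standardized effect: d = |μ₁ − μ₀| / σ = |3.96 − 3.56| / 0.56 = 0.7143
For power 0.8 need Φ(δ − z_{0.0025}) = 0.8, so δ = z_{0.0025} + z_{0.20} = 2.807 + 0.842 = 3.649.
(The Φ(−δ − z_{α/2}) term is vanishingly small for δ > 0 and is dropped in the standard sample-size formula.)
δ = d·√n ⇒ n = (δ/d)² = (3.649 / 0.7143)² = 26.09.
Round up to the next whole unit.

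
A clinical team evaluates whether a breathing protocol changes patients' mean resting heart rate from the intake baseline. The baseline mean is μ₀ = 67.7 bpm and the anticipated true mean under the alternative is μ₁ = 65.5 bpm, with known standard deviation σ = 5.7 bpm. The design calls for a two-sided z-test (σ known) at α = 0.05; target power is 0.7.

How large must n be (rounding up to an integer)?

Standardized effect: d = |μ₁ − μ₀| / σ = |65.5 − 67.7| / 5.7 = 0.3860
For power 0.7 need Φ(δ − z_{0.025}) = 0.7, so δ = z_{0.025} + z_{0.30} = 1.960 + 0.524 = 2.484.
(For δ > 0 the lower-tail rejection region contributes negligibly to power, so the one-term inversion is standard.)
δ = d·√n ⇒ n = (δ/d)² = (2.484 / 0.3860)² = 41.43.
Round up to the next whole unit.

n = 42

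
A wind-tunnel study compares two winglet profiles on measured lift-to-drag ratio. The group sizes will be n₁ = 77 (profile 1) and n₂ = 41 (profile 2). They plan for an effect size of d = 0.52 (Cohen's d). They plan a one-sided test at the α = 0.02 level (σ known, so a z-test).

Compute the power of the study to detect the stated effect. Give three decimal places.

Noncentrality parameter: δ = d / √(1/n₁ + 1/n₂) = 0.52 / √(1/77 + 1/41) = 2.6897
Critical value for a one-sided test at α = 0.02: z_α = 2.054.
Power = P(Z > 2.054 − δ) = Φ(0.636) = 0.7376.

Power ≈ 0.738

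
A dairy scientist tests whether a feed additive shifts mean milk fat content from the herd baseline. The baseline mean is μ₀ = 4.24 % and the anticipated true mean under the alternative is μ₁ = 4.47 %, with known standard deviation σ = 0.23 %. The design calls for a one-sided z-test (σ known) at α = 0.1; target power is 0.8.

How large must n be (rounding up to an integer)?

n = 5

Standardized effect: d = |μ₁ − μ₀| / σ = |4.47 − 4.24| / 0.23 = 1.0000
Set Φ(δ − 1.282) = 0.8; then δ − 1.282 = Φ⁻¹(0.8) = 0.842, giving δ = 2.123.
δ = d·√n ⇒ n = (δ/d)² = (2.123 / 1.0000)² = 4.51.
Round up to the next whole unit.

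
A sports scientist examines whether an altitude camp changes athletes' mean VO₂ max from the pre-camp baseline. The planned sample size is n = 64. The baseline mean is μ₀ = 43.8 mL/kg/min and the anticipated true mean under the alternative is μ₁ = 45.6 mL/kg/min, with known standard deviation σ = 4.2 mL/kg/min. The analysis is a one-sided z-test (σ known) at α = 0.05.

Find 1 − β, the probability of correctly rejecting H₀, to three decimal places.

Standardized effect: d = |μ₁ − μ₀| / σ = |45.6 − 43.8| / 4.2 = 0.4286
Noncentrality parameter: δ = d·√n = 0.4286 × √64 = 3.4286
One-sided α = 0.05 → critical value z_{0.05} = 1.645.
Power = Φ(δ − 1.645) = Φ(1.784) = 0.9628.

Power ≈ 0.963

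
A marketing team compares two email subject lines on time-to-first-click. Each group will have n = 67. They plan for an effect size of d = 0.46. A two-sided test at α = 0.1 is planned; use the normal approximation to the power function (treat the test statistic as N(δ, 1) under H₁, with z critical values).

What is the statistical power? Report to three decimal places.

Noncentrality parameter: δ = d·√(n/2) = 0.46 × √(67/2) = 2.6624
Critical value for a two-sided test at α = 0.1: z_{α/2} = 1.645.
Power = Φ(δ − 1.645) + Φ(−δ − 1.645) = Φ(1.018) + Φ(-4.307) = 0.8456 + 0.0000 = 0.8456.

Power ≈ 0.846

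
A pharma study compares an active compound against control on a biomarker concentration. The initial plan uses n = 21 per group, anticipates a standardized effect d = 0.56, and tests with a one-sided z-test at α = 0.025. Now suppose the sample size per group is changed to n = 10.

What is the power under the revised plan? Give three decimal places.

With n = 10 per group: δ = d·√(n/2) = 0.56 × √(10/2) = 1.2522. Critical value z_{0.025} = 1.960.
Revised power = Φ(δ − 1.960) = Φ(-0.708) = 0.2395.

Power ≈ 0.240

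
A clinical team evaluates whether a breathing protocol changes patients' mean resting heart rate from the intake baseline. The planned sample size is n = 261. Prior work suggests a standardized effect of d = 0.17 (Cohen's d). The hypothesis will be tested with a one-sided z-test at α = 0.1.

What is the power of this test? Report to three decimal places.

Power ≈ 0.929

Noncentrality parameter: δ = d·√n = 0.17 × √261 = 2.7464
Critical value for a one-sided test at α = 0.1: z_α = 1.282.
Power = Φ(δ − 1.282) = Φ(1.465) = 0.9285.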